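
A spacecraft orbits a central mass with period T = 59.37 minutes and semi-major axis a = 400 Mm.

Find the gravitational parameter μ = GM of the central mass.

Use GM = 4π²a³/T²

Convert to SI: T = 59.37 minutes = 3562.2 s; a = 400 Mm = 4e+08 m.
GM = 4π² · a³ / T².
GM = 4π² · (4e+08)³ / (3562.2)² m³/s² ≈ 1.991e+20 m³/s² = 1.991 × 10^20 m³/s².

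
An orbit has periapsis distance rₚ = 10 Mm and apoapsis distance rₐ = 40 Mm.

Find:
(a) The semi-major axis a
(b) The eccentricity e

Convert to SI: rₚ = 10 Mm = 1e+07 m; rₐ = 40 Mm = 4e+07 m.
(a) a = (rₚ + rₐ) / 2 = (1e+07 + 4e+07) / 2 ≈ 2.5e+07 m = 25 Mm.
(b) e = (rₐ − rₚ) / (rₐ + rₚ) = (4e+07 − 1e+07) / (4e+07 + 1e+07) ≈ 0.6.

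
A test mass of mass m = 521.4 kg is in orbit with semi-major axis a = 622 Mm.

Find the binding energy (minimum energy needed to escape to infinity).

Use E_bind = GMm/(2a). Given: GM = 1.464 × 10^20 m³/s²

Convert to SI: a = 622 Mm = 6.22e+08 m.
Total orbital energy is E = −GMm/(2a); binding energy is E_bind = −E = GMm/(2a).
E_bind = 1.464e+20 · 521.4 / (2 · 6.22e+08) J ≈ 6.136e+13 J = 61.36 TJ.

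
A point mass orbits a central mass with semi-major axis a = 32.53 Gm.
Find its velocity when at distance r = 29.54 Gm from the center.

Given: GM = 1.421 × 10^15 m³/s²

Convert to SI: a = 32.53 Gm = 3.253e+10 m; r = 29.54 Gm = 2.954e+10 m.
Vis-viva: v = √(GM · (2/r − 1/a)).
2/r − 1/a = 2/2.954e+10 − 1/3.253e+10 = 3.6964e-11 m⁻¹.
v = √(1.421e+15 · 3.6964e-11) m/s ≈ 229.2 m/s = 229.2 m/s.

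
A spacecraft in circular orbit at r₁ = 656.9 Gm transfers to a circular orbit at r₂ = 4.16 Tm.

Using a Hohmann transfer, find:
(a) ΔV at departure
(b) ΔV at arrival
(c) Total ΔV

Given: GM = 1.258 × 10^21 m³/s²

Convert to SI: r₁ = 656.9 Gm = 6.569e+11 m; r₂ = 4.16 Tm = 4.16e+12 m.
Transfer semi-major axis: a_t = (r₁ + r₂)/2 = (6.569e+11 + 4.16e+12)/2 = 2.40845e+12 m.
Circular speeds: v₁ = √(GM/r₁) = 43761.3 m/s, v₂ = √(GM/r₂) = 17389.8 m/s.
Transfer speeds (vis-viva v² = GM(2/r − 1/a_t)): v₁ᵗ = 57513.3 m/s, v₂ᵗ = 9081.85 m/s.
(a) ΔV₁ = |v₁ᵗ − v₁| ≈ 1.375e+04 m/s = 13.75 km/s.
(b) ΔV₂ = |v₂ − v₂ᵗ| ≈ 8308 m/s = 8.308 km/s.
(c) ΔV_total = ΔV₁ + ΔV₂ ≈ 2.206e+04 m/s = 22.06 km/s.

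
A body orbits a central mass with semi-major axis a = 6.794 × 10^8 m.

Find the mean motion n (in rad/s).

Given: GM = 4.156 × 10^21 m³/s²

n = √(GM / a³).
n = √(4.156e+21 / (6.794e+08)³) rad/s ≈ 0.00364 rad/s.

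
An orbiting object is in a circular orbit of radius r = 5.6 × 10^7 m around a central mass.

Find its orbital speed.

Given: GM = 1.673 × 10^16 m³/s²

For a circular orbit, gravity supplies the centripetal force, so v = √(GM / r).
v = √(1.673e+16 / 5.6e+07) m/s ≈ 1.728e+04 m/s = 17.28 km/s.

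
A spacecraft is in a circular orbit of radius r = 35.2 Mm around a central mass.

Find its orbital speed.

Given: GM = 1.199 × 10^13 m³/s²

Convert to SI: r = 35.2 Mm = 3.52e+07 m.
For a circular orbit, gravity supplies the centripetal force, so v = √(GM / r).
v = √(1.199e+13 / 3.52e+07) m/s ≈ 583.6 m/s = 583.6 m/s.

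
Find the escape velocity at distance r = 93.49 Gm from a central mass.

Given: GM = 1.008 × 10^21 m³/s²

Convert to SI: r = 93.49 Gm = 9.349e+10 m.
Escape velocity comes from setting total energy to zero: ½v² − GM/r = 0 ⇒ v_esc = √(2GM / r).
v_esc = √(2 · 1.008e+21 / 9.349e+10) m/s ≈ 1.468e+05 m/s = 146.8 km/s.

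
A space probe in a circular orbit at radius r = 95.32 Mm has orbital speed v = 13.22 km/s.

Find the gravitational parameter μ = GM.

Convert to SI: r = 95.32 Mm = 9.532e+07 m; v = 13.22 km/s = 13220 m/s.
For a circular orbit v² = GM/r, so GM = v² · r.
GM = (13220)² · 9.532e+07 m³/s² ≈ 1.666e+16 m³/s² = 1.666 × 10^16 m³/s².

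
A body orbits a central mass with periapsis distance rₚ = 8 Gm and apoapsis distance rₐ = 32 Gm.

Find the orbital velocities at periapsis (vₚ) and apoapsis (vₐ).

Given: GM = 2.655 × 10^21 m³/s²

Convert to SI: rₚ = 8 Gm = 8e+09 m; rₐ = 32 Gm = 3.2e+10 m.
Use the vis-viva equation v² = GM(2/r − 1/a) with a = (rₚ + rₐ)/2 = (8e+09 + 3.2e+10)/2 = 2e+10 m.
vₚ = √(GM · (2/rₚ − 1/a)) = √(2.655e+21 · (2/8e+09 − 1/2e+10)) m/s ≈ 7.287e+05 m/s = 728.7 km/s.
vₐ = √(GM · (2/rₐ − 1/a)) = √(2.655e+21 · (2/3.2e+10 − 1/2e+10)) m/s ≈ 1.822e+05 m/s = 182.2 km/s.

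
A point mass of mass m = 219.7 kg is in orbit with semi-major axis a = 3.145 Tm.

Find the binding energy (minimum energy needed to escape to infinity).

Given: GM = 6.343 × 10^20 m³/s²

Convert to SI: a = 3.145 Tm = 3.145e+12 m.
Total orbital energy is E = −GMm/(2a); binding energy is E_bind = −E = GMm/(2a).
E_bind = 6.343e+20 · 219.7 / (2 · 3.145e+12) J ≈ 2.216e+10 J = 22.16 GJ.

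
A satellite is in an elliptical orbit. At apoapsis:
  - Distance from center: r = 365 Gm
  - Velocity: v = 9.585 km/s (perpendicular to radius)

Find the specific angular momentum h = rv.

Convert to SI: r = 365 Gm = 3.65e+11 m; v = 9.585 km/s = 9585 m/s.
With v perpendicular to r, h = r · v.
h = 3.65e+11 · 9585 m²/s ≈ 3.499e+15 m²/s.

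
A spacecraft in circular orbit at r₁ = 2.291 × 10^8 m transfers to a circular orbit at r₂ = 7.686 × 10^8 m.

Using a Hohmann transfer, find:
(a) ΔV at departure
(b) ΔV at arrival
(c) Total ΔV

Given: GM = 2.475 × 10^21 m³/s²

Transfer semi-major axis: a_t = (r₁ + r₂)/2 = (2.291e+08 + 7.686e+08)/2 = 4.9885e+08 m.
Circular speeds: v₁ = √(GM/r₁) = 3.28681e+06 m/s, v₂ = √(GM/r₂) = 1.79447e+06 m/s.
Transfer speeds (vis-viva v² = GM(2/r − 1/a_t)): v₁ᵗ = 4.07981e+06 m/s, v₂ᵗ = 1.21609e+06 m/s.
(a) ΔV₁ = |v₁ᵗ − v₁| ≈ 7.93e+05 m/s = 793 km/s.
(b) ΔV₂ = |v₂ − v₂ᵗ| ≈ 5.784e+05 m/s = 578.4 km/s.
(c) ΔV_total = ΔV₁ + ΔV₂ ≈ 1.371e+06 m/s = 1371 km/s.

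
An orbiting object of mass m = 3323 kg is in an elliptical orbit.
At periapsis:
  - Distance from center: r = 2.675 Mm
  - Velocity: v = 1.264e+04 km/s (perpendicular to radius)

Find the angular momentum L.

Convert to SI: r = 2.675 Mm = 2.675e+06 m; v = 1.264e+04 km/s = 1.264e+07 m/s.
Since v is perpendicular to r, L = m · v · r.
L = 3323 · 1.264e+07 · 2.675e+06 kg·m²/s ≈ 1.124e+17 kg·m²/s.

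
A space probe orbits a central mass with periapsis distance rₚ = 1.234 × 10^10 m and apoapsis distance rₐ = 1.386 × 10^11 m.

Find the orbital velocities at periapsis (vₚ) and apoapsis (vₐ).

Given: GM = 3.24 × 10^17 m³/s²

Use the vis-viva equation v² = GM(2/r − 1/a) with a = (rₚ + rₐ)/2 = (1.234e+10 + 1.386e+11)/2 = 7.547e+10 m.
vₚ = √(GM · (2/rₚ − 1/a)) = √(3.24e+17 · (2/1.234e+10 − 1/7.547e+10)) m/s ≈ 6944 m/s = 6.944 km/s.
vₐ = √(GM · (2/rₐ − 1/a)) = √(3.24e+17 · (2/1.386e+11 − 1/7.547e+10)) m/s ≈ 618.2 m/s = 618.2 m/s.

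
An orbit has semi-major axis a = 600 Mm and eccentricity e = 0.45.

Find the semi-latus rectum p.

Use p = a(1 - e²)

Convert to SI: a = 600 Mm = 6e+08 m.
p = a (1 − e²).
p = 6e+08 · (1 − (0.45)²) = 6e+08 · 0.7975 ≈ 4.785e+08 m = 478.5 Mm.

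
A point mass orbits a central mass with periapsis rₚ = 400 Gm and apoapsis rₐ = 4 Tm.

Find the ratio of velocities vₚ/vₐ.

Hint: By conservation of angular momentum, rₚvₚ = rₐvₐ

Convert to SI: rₚ = 400 Gm = 4e+11 m; rₐ = 4 Tm = 4e+12 m.
Conservation of angular momentum gives rₚvₚ = rₐvₐ, so vₚ/vₐ = rₐ/rₚ.
vₚ/vₐ = 4e+12 / 4e+11 ≈ 10.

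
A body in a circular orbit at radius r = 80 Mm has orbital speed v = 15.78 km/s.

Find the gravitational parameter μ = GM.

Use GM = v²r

Convert to SI: r = 80 Mm = 8e+07 m; v = 15.78 km/s = 15780 m/s.
For a circular orbit v² = GM/r, so GM = v² · r.
GM = (15780)² · 8e+07 m³/s² ≈ 1.992e+16 m³/s² = 1.992 × 10^16 m³/s².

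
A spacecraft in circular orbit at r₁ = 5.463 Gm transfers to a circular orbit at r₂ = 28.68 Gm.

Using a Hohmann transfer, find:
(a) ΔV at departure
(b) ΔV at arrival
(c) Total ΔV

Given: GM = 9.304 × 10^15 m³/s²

Convert to SI: r₁ = 5.463 Gm = 5.463e+09 m; r₂ = 28.68 Gm = 2.868e+10 m.
Transfer semi-major axis: a_t = (r₁ + r₂)/2 = (5.463e+09 + 2.868e+10)/2 = 1.70715e+10 m.
Circular speeds: v₁ = √(GM/r₁) = 1305.03 m/s, v₂ = √(GM/r₂) = 569.568 m/s.
Transfer speeds (vis-viva v² = GM(2/r − 1/a_t)): v₁ᵗ = 1691.5 m/s, v₂ᵗ = 322.2 m/s.
(a) ΔV₁ = |v₁ᵗ − v₁| ≈ 386.5 m/s = 386.5 m/s.
(b) ΔV₂ = |v₂ − v₂ᵗ| ≈ 247.4 m/s = 247.4 m/s.
(c) ΔV_total = ΔV₁ + ΔV₂ ≈ 633.8 m/s = 633.8 m/s.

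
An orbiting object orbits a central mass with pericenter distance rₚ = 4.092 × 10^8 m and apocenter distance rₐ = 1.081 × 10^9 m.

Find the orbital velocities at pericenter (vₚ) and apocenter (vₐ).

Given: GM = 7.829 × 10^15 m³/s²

Use the vis-viva equation v² = GM(2/r − 1/a) with a = (rₚ + rₐ)/2 = (4.092e+08 + 1.081e+09)/2 = 7.451e+08 m.
vₚ = √(GM · (2/rₚ − 1/a)) = √(7.829e+15 · (2/4.092e+08 − 1/7.451e+08)) m/s ≈ 5269 m/s = 5.269 km/s.
vₐ = √(GM · (2/rₐ − 1/a)) = √(7.829e+15 · (2/1.081e+09 − 1/7.451e+08)) m/s ≈ 1994 m/s = 1.994 km/s.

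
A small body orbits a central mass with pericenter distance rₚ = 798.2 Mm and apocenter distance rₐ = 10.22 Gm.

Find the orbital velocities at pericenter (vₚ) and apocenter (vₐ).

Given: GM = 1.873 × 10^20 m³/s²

Convert to SI: rₚ = 798.2 Mm = 7.982e+08 m; rₐ = 10.22 Gm = 1.022e+10 m.
Use the vis-viva equation v² = GM(2/r − 1/a) with a = (rₚ + rₐ)/2 = (7.982e+08 + 1.022e+10)/2 = 5.5091e+09 m.
vₚ = √(GM · (2/rₚ − 1/a)) = √(1.873e+20 · (2/7.982e+08 − 1/5.5091e+09)) m/s ≈ 6.598e+05 m/s = 659.8 km/s.
vₐ = √(GM · (2/rₐ − 1/a)) = √(1.873e+20 · (2/1.022e+10 − 1/5.5091e+09)) m/s ≈ 5.153e+04 m/s = 51.53 km/s.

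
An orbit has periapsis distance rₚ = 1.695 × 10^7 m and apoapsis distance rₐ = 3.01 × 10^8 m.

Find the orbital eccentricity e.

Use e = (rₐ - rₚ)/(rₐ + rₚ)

e = (rₐ − rₚ) / (rₐ + rₚ).
e = (3.01e+08 − 1.695e+07) / (3.01e+08 + 1.695e+07) = 2.8405e+08 / 3.1795e+08 ≈ 0.8934.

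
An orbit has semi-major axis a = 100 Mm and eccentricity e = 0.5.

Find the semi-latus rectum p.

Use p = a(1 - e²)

Convert to SI: a = 100 Mm = 1e+08 m.
p = a (1 − e²).
p = 1e+08 · (1 − (0.5)²) = 1e+08 · 0.75 ≈ 7.5e+07 m = 75 Mm.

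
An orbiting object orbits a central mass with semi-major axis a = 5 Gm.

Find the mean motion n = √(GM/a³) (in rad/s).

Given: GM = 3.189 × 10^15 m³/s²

Convert to SI: a = 5 Gm = 5e+09 m.
n = √(GM / a³).
n = √(3.189e+15 / (5e+09)³) rad/s ≈ 1.597e-07 rad/s.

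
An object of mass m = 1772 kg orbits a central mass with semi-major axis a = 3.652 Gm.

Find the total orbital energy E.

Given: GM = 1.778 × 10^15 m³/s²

Convert to SI: a = 3.652 Gm = 3.652e+09 m.
E = −GMm / (2a).
E = −1.778e+15 · 1772 / (2 · 3.652e+09) J ≈ -4.314e+08 J = -431.4 MJ.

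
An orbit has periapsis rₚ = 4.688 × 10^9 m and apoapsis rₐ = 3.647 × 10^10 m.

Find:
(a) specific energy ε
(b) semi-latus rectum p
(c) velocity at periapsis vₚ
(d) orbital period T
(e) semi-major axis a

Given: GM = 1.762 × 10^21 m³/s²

(a) With a = (rₚ + rₐ)/2 = 2.0579e+10 m, ε = −GM/(2a) = −1.762e+21/(2 · 2.0579e+10) J/kg ≈ -4.281e+10 J/kg
(b) From a = (rₚ + rₐ)/2 = 2.0579e+10 m and e = (rₐ − rₚ)/(rₐ + rₚ) = 0.772195, p = a(1 − e²) = 2.0579e+10 · (1 − (0.772195)²) ≈ 8.308e+09 m
(c) With a = (rₚ + rₐ)/2 = 2.0579e+10 m, vₚ = √(GM (2/rₚ − 1/a)) = √(1.762e+21 · (2/4.688e+09 − 1/2.0579e+10)) m/s ≈ 8.161e+05 m/s
(d) With a = (rₚ + rₐ)/2 = 2.0579e+10 m, T = 2π √(a³/GM) = 2π √((2.0579e+10)³/1.762e+21) s ≈ 4.419e+05 s
(e) a = (rₚ + rₐ)/2 = (4.688e+09 + 3.647e+10)/2 ≈ 2.058e+10 m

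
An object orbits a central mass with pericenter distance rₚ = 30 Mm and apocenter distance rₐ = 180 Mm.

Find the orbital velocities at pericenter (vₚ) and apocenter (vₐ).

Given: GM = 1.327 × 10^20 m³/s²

Convert to SI: rₚ = 30 Mm = 3e+07 m; rₐ = 180 Mm = 1.8e+08 m.
Use the vis-viva equation v² = GM(2/r − 1/a) with a = (rₚ + rₐ)/2 = (3e+07 + 1.8e+08)/2 = 1.05e+08 m.
vₚ = √(GM · (2/rₚ − 1/a)) = √(1.327e+20 · (2/3e+07 − 1/1.05e+08)) m/s ≈ 2.754e+06 m/s = 2754 km/s.
vₐ = √(GM · (2/rₐ − 1/a)) = √(1.327e+20 · (2/1.8e+08 − 1/1.05e+08)) m/s ≈ 4.589e+05 m/s = 458.9 km/s.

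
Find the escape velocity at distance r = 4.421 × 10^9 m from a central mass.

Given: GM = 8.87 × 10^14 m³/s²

Escape velocity comes from setting total energy to zero: ½v² − GM/r = 0 ⇒ v_esc = √(2GM / r).
v_esc = √(2 · 8.87e+14 / 4.421e+09) m/s ≈ 633.5 m/s = 633.5 m/s.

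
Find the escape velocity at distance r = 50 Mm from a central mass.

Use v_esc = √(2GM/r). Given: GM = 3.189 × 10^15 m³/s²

Convert to SI: r = 50 Mm = 5e+07 m.
Escape velocity comes from setting total energy to zero: ½v² − GM/r = 0 ⇒ v_esc = √(2GM / r).
v_esc = √(2 · 3.189e+15 / 5e+07) m/s ≈ 1.129e+04 m/s = 11.29 km/s.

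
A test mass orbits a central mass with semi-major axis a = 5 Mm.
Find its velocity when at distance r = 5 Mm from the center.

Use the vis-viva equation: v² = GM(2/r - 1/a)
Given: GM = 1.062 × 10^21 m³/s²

Convert to SI: a = 5 Mm = 5e+06 m; r = 5 Mm = 5e+06 m.
Vis-viva: v = √(GM · (2/r − 1/a)).
2/r − 1/a = 2/5e+06 − 1/5e+06 = 2e-07 m⁻¹.
v = √(1.062e+21 · 2e-07) m/s ≈ 1.457e+07 m/s = 1.457e+04 km/s.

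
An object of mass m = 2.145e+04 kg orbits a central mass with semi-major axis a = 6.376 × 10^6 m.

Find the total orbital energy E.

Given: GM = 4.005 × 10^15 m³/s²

E = −GMm / (2a).
E = −4.005e+15 · 2.145e+04 / (2 · 6.376e+06) J ≈ -6.737e+12 J = -6.737 TJ.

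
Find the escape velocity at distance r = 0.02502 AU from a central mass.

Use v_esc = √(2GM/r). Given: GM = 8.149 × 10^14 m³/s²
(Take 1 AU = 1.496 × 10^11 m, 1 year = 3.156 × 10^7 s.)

Convert to SI: r = 0.02502 AU = 3.74299e+09 m.
Escape velocity comes from setting total energy to zero: ½v² − GM/r = 0 ⇒ v_esc = √(2GM / r).
v_esc = √(2 · 8.149e+14 / 3.74299e+09) m/s ≈ 659.9 m/s = 0.1392 AU/year.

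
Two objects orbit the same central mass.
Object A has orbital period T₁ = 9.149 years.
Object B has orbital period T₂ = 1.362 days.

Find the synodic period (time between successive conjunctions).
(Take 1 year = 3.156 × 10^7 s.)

Convert to SI: T₁ = 9.149 years = 2.88742e+08 s; T₂ = 1.362 days = 117677 s.
T_syn = |T₁ · T₂ / (T₁ − T₂)|.
T_syn = |2.88742e+08 · 117677 / (2.88742e+08 − 117677)| s ≈ 1.177e+05 s = 1.363 days.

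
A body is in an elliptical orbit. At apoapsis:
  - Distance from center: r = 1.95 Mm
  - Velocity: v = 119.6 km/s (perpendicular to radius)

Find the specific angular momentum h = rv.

Convert to SI: r = 1.95 Mm = 1.95e+06 m; v = 119.6 km/s = 119600 m/s.
With v perpendicular to r, h = r · v.
h = 1.95e+06 · 119600 m²/s ≈ 2.332e+11 m²/s.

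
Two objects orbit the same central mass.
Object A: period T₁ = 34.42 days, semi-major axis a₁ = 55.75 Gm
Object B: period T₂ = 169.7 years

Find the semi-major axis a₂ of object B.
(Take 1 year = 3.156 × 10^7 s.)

Convert to SI: T₁ = 34.42 days = 2.97389e+06 s; a₁ = 55.75 Gm = 5.575e+10 m; T₂ = 169.7 years = 5.35573e+09 s.
Kepler's third law: (T₁/T₂)² = (a₁/a₂)³ ⇒ a₂ = a₁ · (T₂/T₁)^(2/3).
T₂/T₁ = 5.35573e+09 / 2.97389e+06 = 1800.92.
a₂ = 5.575e+10 · (1800.92)^(2/3) m ≈ 8.252e+12 m = 8.252 Tm.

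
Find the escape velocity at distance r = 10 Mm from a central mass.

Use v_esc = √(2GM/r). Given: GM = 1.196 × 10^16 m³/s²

Convert to SI: r = 10 Mm = 1e+07 m.
Escape velocity comes from setting total energy to zero: ½v² − GM/r = 0 ⇒ v_esc = √(2GM / r).
v_esc = √(2 · 1.196e+16 / 1e+07) m/s ≈ 4.891e+04 m/s = 48.91 km/s.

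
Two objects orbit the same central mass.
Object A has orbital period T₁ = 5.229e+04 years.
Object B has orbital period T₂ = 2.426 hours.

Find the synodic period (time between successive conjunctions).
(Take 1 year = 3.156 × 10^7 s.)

Convert to SI: T₁ = 5.229e+04 years = 1.65027e+12 s; T₂ = 2.426 hours = 8733.6 s.
T_syn = |T₁ · T₂ / (T₁ − T₂)|.
T_syn = |1.65027e+12 · 8733.6 / (1.65027e+12 − 8733.6)| s ≈ 8734 s = 2.426 hours.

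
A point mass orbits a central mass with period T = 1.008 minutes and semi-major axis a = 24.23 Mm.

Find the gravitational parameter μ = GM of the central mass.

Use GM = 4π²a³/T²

Convert to SI: T = 1.008 minutes = 60.48 s; a = 24.23 Mm = 2.423e+07 m.
GM = 4π² · a³ / T².
GM = 4π² · (2.423e+07)³ / (60.48)² m³/s² ≈ 1.535e+20 m³/s² = 1.535 × 10^20 m³/s².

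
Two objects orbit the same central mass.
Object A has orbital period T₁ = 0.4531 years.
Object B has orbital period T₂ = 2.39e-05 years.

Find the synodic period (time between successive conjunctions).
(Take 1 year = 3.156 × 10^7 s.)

Convert to SI: T₁ = 0.4531 years = 1.42998e+07 s; T₂ = 2.39e-05 years = 754.284 s.
T_syn = |T₁ · T₂ / (T₁ − T₂)|.
T_syn = |1.42998e+07 · 754.284 / (1.42998e+07 − 754.284)| s ≈ 754.3 s = 2.39e-05 years.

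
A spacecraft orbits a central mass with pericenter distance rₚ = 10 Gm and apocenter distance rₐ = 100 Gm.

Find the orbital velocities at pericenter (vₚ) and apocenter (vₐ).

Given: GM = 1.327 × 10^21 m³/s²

Convert to SI: rₚ = 10 Gm = 1e+10 m; rₐ = 100 Gm = 1e+11 m.
Use the vis-viva equation v² = GM(2/r − 1/a) with a = (rₚ + rₐ)/2 = (1e+10 + 1e+11)/2 = 5.5e+10 m.
vₚ = √(GM · (2/rₚ − 1/a)) = √(1.327e+21 · (2/1e+10 − 1/5.5e+10)) m/s ≈ 4.912e+05 m/s = 491.2 km/s.
vₐ = √(GM · (2/rₐ − 1/a)) = √(1.327e+21 · (2/1e+11 − 1/5.5e+10)) m/s ≈ 4.912e+04 m/s = 49.12 km/s.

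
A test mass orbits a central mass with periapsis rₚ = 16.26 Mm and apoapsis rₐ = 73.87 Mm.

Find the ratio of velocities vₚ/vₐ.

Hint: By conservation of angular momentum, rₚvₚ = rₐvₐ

Convert to SI: rₚ = 16.26 Mm = 1.626e+07 m; rₐ = 73.87 Mm = 7.387e+07 m.
Conservation of angular momentum gives rₚvₚ = rₐvₐ, so vₚ/vₐ = rₐ/rₚ.
vₚ/vₐ = 7.387e+07 / 1.626e+07 ≈ 4.543.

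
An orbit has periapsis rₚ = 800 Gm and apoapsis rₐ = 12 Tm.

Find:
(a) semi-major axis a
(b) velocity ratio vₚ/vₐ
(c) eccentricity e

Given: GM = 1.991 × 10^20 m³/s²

Convert to SI: rₚ = 800 Gm = 8e+11 m; rₐ = 12 Tm = 1.2e+13 m.
(a) a = (rₚ + rₐ)/2 = (8e+11 + 1.2e+13)/2 ≈ 6.4e+12 m
(b) Conservation of angular momentum (rₚvₚ = rₐvₐ) gives vₚ/vₐ = rₐ/rₚ = 1.2e+13/8e+11 ≈ 15
(c) e = (rₐ − rₚ)/(rₐ + rₚ) = (1.2e+13 − 8e+11)/(1.2e+13 + 8e+11) ≈ 0.875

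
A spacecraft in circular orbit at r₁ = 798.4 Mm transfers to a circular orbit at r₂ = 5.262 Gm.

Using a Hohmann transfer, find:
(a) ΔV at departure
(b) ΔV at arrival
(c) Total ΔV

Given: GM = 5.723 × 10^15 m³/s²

Convert to SI: r₁ = 798.4 Mm = 7.984e+08 m; r₂ = 5.262 Gm = 5.262e+09 m.
Transfer semi-major axis: a_t = (r₁ + r₂)/2 = (7.984e+08 + 5.262e+09)/2 = 3.0302e+09 m.
Circular speeds: v₁ = √(GM/r₁) = 2677.33 m/s, v₂ = √(GM/r₂) = 1042.89 m/s.
Transfer speeds (vis-viva v² = GM(2/r − 1/a_t)): v₁ᵗ = 3528.1 m/s, v₂ᵗ = 535.317 m/s.
(a) ΔV₁ = |v₁ᵗ − v₁| ≈ 850.8 m/s = 850.8 m/s.
(b) ΔV₂ = |v₂ − v₂ᵗ| ≈ 507.6 m/s = 507.6 m/s.
(c) ΔV_total = ΔV₁ + ΔV₂ ≈ 1358 m/s = 1.358 km/s.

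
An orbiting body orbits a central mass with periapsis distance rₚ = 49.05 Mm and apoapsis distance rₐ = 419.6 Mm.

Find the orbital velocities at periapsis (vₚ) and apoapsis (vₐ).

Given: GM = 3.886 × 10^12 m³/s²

Convert to SI: rₚ = 49.05 Mm = 4.905e+07 m; rₐ = 419.6 Mm = 4.196e+08 m.
Use the vis-viva equation v² = GM(2/r − 1/a) with a = (rₚ + rₐ)/2 = (4.905e+07 + 4.196e+08)/2 = 2.34325e+08 m.
vₚ = √(GM · (2/rₚ − 1/a)) = √(3.886e+12 · (2/4.905e+07 − 1/2.34325e+08)) m/s ≈ 376.7 m/s = 376.7 m/s.
vₐ = √(GM · (2/rₐ − 1/a)) = √(3.886e+12 · (2/4.196e+08 − 1/2.34325e+08)) m/s ≈ 44.03 m/s = 44.03 m/s.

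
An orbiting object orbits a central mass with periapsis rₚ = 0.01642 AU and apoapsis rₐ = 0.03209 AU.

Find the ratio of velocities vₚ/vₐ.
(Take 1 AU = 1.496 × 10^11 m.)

Convert to SI: rₚ = 0.01642 AU = 2.45643e+09 m; rₐ = 0.03209 AU = 4.80066e+09 m.
Conservation of angular momentum gives rₚvₚ = rₐvₐ, so vₚ/vₐ = rₐ/rₚ.
vₚ/vₐ = 4.80066e+09 / 2.45643e+09 ≈ 1.954.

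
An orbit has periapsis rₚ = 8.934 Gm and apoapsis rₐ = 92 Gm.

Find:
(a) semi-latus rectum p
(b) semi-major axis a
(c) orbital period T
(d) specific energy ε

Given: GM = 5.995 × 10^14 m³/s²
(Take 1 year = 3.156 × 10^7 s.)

Convert to SI: rₚ = 8.934 Gm = 8.934e+09 m; rₐ = 92 Gm = 9.2e+10 m.
(a) From a = (rₚ + rₐ)/2 = 5.0467e+10 m and e = (rₐ − rₚ)/(rₐ + rₚ) = 0.822973, p = a(1 − e²) = 5.0467e+10 · (1 − (0.822973)²) ≈ 1.629e+10 m
(b) a = (rₚ + rₐ)/2 = (8.934e+09 + 9.2e+10)/2 ≈ 5.047e+10 m
(c) With a = (rₚ + rₐ)/2 = 5.0467e+10 m, T = 2π √(a³/GM) = 2π √((5.0467e+10)³/5.995e+14) s ≈ 2.909e+09 s
(d) With a = (rₚ + rₐ)/2 = 5.0467e+10 m, ε = −GM/(2a) = −5.995e+14/(2 · 5.0467e+10) J/kg ≈ -5940 J/kg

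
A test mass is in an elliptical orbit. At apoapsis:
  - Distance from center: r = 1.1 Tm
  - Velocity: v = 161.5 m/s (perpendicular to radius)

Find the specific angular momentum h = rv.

Convert to SI: r = 1.1 Tm = 1.1e+12 m.
With v perpendicular to r, h = r · v.
h = 1.1e+12 · 161.5 m²/s ≈ 1.776e+14 m²/s.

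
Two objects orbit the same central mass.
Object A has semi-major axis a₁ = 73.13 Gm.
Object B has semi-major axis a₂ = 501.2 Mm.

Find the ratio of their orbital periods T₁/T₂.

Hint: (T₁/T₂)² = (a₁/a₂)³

Convert to SI: a₁ = 73.13 Gm = 7.313e+10 m; a₂ = 501.2 Mm = 5.012e+08 m.
From Kepler's third law, (T₁/T₂)² = (a₁/a₂)³, so T₁/T₂ = (a₁/a₂)^(3/2).
a₁/a₂ = 7.313e+10 / 5.012e+08 = 145.91.
T₁/T₂ = (145.91)^(3/2) ≈ 1762.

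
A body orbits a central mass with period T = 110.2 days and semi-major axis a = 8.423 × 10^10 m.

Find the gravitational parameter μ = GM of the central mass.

Convert to SI: T = 110.2 days = 9.52128e+06 s.
GM = 4π² · a³ / T².
GM = 4π² · (8.423e+10)³ / (9.52128e+06)² m³/s² ≈ 2.602e+20 m³/s² = 2.602 × 10^20 m³/s².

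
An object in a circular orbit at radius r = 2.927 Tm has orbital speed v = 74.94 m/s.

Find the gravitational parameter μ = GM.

Convert to SI: r = 2.927 Tm = 2.927e+12 m.
For a circular orbit v² = GM/r, so GM = v² · r.
GM = (74.94)² · 2.927e+12 m³/s² ≈ 1.644e+16 m³/s² = 1.644 × 10^16 m³/s².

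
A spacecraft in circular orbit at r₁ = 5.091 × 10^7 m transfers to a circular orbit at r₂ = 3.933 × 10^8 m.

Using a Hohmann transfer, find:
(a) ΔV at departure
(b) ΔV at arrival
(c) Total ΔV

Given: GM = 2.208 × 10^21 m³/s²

Transfer semi-major axis: a_t = (r₁ + r₂)/2 = (5.091e+07 + 3.933e+08)/2 = 2.22105e+08 m.
Circular speeds: v₁ = √(GM/r₁) = 6.58564e+06 m/s, v₂ = √(GM/r₂) = 2.3694e+06 m/s.
Transfer speeds (vis-viva v² = GM(2/r − 1/a_t)): v₁ᵗ = 8.76356e+06 m/s, v₂ᵗ = 1.13438e+06 m/s.
(a) ΔV₁ = |v₁ᵗ − v₁| ≈ 2.178e+06 m/s = 2178 km/s.
(b) ΔV₂ = |v₂ − v₂ᵗ| ≈ 1.235e+06 m/s = 1235 km/s.
(c) ΔV_total = ΔV₁ + ΔV₂ ≈ 3.413e+06 m/s = 3413 km/s.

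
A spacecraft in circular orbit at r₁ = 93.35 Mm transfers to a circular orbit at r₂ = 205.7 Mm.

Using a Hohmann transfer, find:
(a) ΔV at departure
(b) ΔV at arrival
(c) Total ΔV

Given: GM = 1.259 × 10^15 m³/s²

Convert to SI: r₁ = 93.35 Mm = 9.335e+07 m; r₂ = 205.7 Mm = 2.057e+08 m.
Transfer semi-major axis: a_t = (r₁ + r₂)/2 = (9.335e+07 + 2.057e+08)/2 = 1.49525e+08 m.
Circular speeds: v₁ = √(GM/r₁) = 3672.45 m/s, v₂ = √(GM/r₂) = 2473.98 m/s.
Transfer speeds (vis-viva v² = GM(2/r − 1/a_t)): v₁ᵗ = 4307.41 m/s, v₂ᵗ = 1954.77 m/s.
(a) ΔV₁ = |v₁ᵗ − v₁| ≈ 635 m/s = 635 m/s.
(b) ΔV₂ = |v₂ − v₂ᵗ| ≈ 519.2 m/s = 519.2 m/s.
(c) ΔV_total = ΔV₁ + ΔV₂ ≈ 1154 m/s = 1.154 km/s.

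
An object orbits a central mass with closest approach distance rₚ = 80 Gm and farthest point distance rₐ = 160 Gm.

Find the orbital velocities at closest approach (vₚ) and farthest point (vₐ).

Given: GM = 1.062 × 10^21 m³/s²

Convert to SI: rₚ = 80 Gm = 8e+10 m; rₐ = 160 Gm = 1.6e+11 m.
Use the vis-viva equation v² = GM(2/r − 1/a) with a = (rₚ + rₐ)/2 = (8e+10 + 1.6e+11)/2 = 1.2e+11 m.
vₚ = √(GM · (2/rₚ − 1/a)) = √(1.062e+21 · (2/8e+10 − 1/1.2e+11)) m/s ≈ 1.33e+05 m/s = 133 km/s.
vₐ = √(GM · (2/rₐ − 1/a)) = √(1.062e+21 · (2/1.6e+11 − 1/1.2e+11)) m/s ≈ 6.652e+04 m/s = 66.52 km/s.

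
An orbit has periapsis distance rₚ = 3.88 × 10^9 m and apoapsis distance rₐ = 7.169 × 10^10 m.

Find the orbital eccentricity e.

e = (rₐ − rₚ) / (rₐ + rₚ).
e = (7.169e+10 − 3.88e+09) / (7.169e+10 + 3.88e+09) = 6.781e+10 / 7.557e+10 ≈ 0.8973.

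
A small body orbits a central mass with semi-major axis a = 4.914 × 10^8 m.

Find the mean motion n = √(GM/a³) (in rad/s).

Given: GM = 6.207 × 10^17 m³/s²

n = √(GM / a³).
n = √(6.207e+17 / (4.914e+08)³) rad/s ≈ 7.232e-05 rad/s.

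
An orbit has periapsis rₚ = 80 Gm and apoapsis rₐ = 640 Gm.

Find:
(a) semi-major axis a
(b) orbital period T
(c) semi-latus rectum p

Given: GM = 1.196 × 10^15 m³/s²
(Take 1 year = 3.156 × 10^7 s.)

Convert to SI: rₚ = 80 Gm = 8e+10 m; rₐ = 640 Gm = 6.4e+11 m.
(a) a = (rₚ + rₐ)/2 = (8e+10 + 6.4e+11)/2 ≈ 3.6e+11 m
(b) With a = (rₚ + rₐ)/2 = 3.6e+11 m, T = 2π √(a³/GM) = 2π √((3.6e+11)³/1.196e+15) s ≈ 3.924e+10 s
(c) From a = (rₚ + rₐ)/2 = 3.6e+11 m and e = (rₐ − rₚ)/(rₐ + rₚ) = 0.777778, p = a(1 − e²) = 3.6e+11 · (1 − (0.777778)²) ≈ 1.422e+11 m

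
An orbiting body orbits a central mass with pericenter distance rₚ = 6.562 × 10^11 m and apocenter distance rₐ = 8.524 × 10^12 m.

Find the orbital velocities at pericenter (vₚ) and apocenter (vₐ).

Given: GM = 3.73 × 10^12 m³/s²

Use the vis-viva equation v² = GM(2/r − 1/a) with a = (rₚ + rₐ)/2 = (6.562e+11 + 8.524e+12)/2 = 4.5901e+12 m.
vₚ = √(GM · (2/rₚ − 1/a)) = √(3.73e+12 · (2/6.562e+11 − 1/4.5901e+12)) m/s ≈ 3.249 m/s = 3.249 m/s.
vₐ = √(GM · (2/rₐ − 1/a)) = √(3.73e+12 · (2/8.524e+12 − 1/4.5901e+12)) m/s ≈ 0.2501 m/s = 0.2501 m/s.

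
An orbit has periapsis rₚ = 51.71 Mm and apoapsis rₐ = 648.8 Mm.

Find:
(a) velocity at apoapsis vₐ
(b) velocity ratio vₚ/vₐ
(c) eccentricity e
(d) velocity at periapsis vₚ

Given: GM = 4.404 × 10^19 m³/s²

Convert to SI: rₚ = 51.71 Mm = 5.171e+07 m; rₐ = 648.8 Mm = 6.488e+08 m.
(a) With a = (rₚ + rₐ)/2 = 3.50255e+08 m, vₐ = √(GM (2/rₐ − 1/a)) = √(4.404e+19 · (2/6.488e+08 − 1/3.50255e+08)) m/s ≈ 1.001e+05 m/s
(b) Conservation of angular momentum (rₚvₚ = rₐvₐ) gives vₚ/vₐ = rₐ/rₚ = 6.488e+08/5.171e+07 ≈ 12.55
(c) e = (rₐ − rₚ)/(rₐ + rₚ) = (6.488e+08 − 5.171e+07)/(6.488e+08 + 5.171e+07) ≈ 0.8524
(d) With a = (rₚ + rₐ)/2 = 3.50255e+08 m, vₚ = √(GM (2/rₚ − 1/a)) = √(4.404e+19 · (2/5.171e+07 − 1/3.50255e+08)) m/s ≈ 1.256e+06 m/s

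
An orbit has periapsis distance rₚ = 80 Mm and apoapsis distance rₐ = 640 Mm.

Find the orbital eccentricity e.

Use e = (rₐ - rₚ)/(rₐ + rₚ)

Convert to SI: rₚ = 80 Mm = 8e+07 m; rₐ = 640 Mm = 6.4e+08 m.
e = (rₐ − rₚ) / (rₐ + rₚ).
e = (6.4e+08 − 8e+07) / (6.4e+08 + 8e+07) = 5.6e+08 / 7.2e+08 ≈ 0.7778.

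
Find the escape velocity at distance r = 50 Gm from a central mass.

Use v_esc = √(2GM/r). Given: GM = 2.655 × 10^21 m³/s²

Convert to SI: r = 50 Gm = 5e+10 m.
Escape velocity comes from setting total energy to zero: ½v² − GM/r = 0 ⇒ v_esc = √(2GM / r).
v_esc = √(2 · 2.655e+21 / 5e+10) m/s ≈ 3.259e+05 m/s = 325.9 km/s.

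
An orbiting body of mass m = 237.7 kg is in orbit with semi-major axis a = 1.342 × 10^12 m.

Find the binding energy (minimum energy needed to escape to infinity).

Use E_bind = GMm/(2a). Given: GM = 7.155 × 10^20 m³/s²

Total orbital energy is E = −GMm/(2a); binding energy is E_bind = −E = GMm/(2a).
E_bind = 7.155e+20 · 237.7 / (2 · 1.342e+12) J ≈ 6.337e+10 J = 63.37 GJ.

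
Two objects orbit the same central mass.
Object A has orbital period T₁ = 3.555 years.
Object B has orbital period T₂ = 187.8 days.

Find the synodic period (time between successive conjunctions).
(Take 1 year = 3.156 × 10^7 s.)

Convert to SI: T₁ = 3.555 years = 1.12196e+08 s; T₂ = 187.8 days = 1.62259e+07 s.
T_syn = |T₁ · T₂ / (T₁ − T₂)|.
T_syn = |1.12196e+08 · 1.62259e+07 / (1.12196e+08 − 1.62259e+07)| s ≈ 1.897e+07 s = 219.6 days.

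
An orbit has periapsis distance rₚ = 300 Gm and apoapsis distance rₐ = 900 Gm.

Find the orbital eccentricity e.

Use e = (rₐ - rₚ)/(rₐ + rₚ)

Convert to SI: rₚ = 300 Gm = 3e+11 m; rₐ = 900 Gm = 9e+11 m.
e = (rₐ − rₚ) / (rₐ + rₚ).
e = (9e+11 − 3e+11) / (9e+11 + 3e+11) = 6e+11 / 1.2e+12 ≈ 0.5.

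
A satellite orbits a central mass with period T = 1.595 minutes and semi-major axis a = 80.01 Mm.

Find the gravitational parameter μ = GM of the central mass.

Convert to SI: T = 1.595 minutes = 95.7 s; a = 80.01 Mm = 8.001e+07 m.
GM = 4π² · a³ / T².
GM = 4π² · (8.001e+07)³ / (95.7)² m³/s² ≈ 2.208e+21 m³/s² = 2.208 × 10^21 m³/s².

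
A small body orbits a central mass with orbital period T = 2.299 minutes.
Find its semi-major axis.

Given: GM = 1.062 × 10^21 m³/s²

Convert to SI: T = 2.299 minutes = 137.94 s.
Invert Kepler's third law: a = (GM · T² / (4π²))^(1/3).
Substituting T = 137.94 s and GM = 1.062e+21 m³/s²:
a = (1.062e+21 · (137.94)² / (4π²))^(1/3) m
a ≈ 7.999e+07 m = 79.99 Mm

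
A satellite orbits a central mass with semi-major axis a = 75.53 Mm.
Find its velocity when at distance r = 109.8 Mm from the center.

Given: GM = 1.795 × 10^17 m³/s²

Convert to SI: a = 75.53 Mm = 7.553e+07 m; r = 109.8 Mm = 1.098e+08 m.
Vis-viva: v = √(GM · (2/r − 1/a)).
2/r − 1/a = 2/1.098e+08 − 1/7.553e+07 = 4.97516e-09 m⁻¹.
v = √(1.795e+17 · 4.97516e-09) m/s ≈ 2.988e+04 m/s = 29.88 km/s.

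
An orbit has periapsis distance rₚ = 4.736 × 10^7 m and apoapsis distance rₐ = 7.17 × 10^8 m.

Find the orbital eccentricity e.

e = (rₐ − rₚ) / (rₐ + rₚ).
e = (7.17e+08 − 4.736e+07) / (7.17e+08 + 4.736e+07) = 6.6964e+08 / 7.6436e+08 ≈ 0.8761.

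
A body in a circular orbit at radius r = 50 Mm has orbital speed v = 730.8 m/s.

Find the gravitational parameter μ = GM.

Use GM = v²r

Convert to SI: r = 50 Mm = 5e+07 m.
For a circular orbit v² = GM/r, so GM = v² · r.
GM = (730.8)² · 5e+07 m³/s² ≈ 2.67e+13 m³/s² = 2.67 × 10^13 m³/s².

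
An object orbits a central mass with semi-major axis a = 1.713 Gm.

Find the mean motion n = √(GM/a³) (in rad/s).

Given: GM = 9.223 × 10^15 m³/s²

Convert to SI: a = 1.713 Gm = 1.713e+09 m.
n = √(GM / a³).
n = √(9.223e+15 / (1.713e+09)³) rad/s ≈ 1.355e-06 rad/s.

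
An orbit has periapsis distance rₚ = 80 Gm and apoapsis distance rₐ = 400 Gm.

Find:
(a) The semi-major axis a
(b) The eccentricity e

Convert to SI: rₚ = 80 Gm = 8e+10 m; rₐ = 400 Gm = 4e+11 m.
(a) a = (rₚ + rₐ) / 2 = (8e+10 + 4e+11) / 2 ≈ 2.4e+11 m = 240 Gm.
(b) e = (rₐ − rₚ) / (rₐ + rₚ) = (4e+11 − 8e+10) / (4e+11 + 8e+10) ≈ 0.6667.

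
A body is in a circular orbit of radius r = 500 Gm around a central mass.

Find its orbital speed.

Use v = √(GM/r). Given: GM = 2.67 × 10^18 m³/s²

Convert to SI: r = 500 Gm = 5e+11 m.
For a circular orbit, gravity supplies the centripetal force, so v = √(GM / r).
v = √(2.67e+18 / 5e+11) m/s ≈ 2311 m/s = 2.311 km/s.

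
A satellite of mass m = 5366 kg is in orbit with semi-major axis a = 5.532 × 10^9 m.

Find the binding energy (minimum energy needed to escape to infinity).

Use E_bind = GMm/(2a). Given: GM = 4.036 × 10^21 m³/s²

Total orbital energy is E = −GMm/(2a); binding energy is E_bind = −E = GMm/(2a).
E_bind = 4.036e+21 · 5366 / (2 · 5.532e+09) J ≈ 1.957e+15 J = 1.957 PJ.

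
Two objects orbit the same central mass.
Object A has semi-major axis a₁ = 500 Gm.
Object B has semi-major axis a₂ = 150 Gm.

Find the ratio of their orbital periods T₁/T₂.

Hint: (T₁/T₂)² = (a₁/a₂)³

Convert to SI: a₁ = 500 Gm = 5e+11 m; a₂ = 150 Gm = 1.5e+11 m.
From Kepler's third law, (T₁/T₂)² = (a₁/a₂)³, so T₁/T₂ = (a₁/a₂)^(3/2).
a₁/a₂ = 5e+11 / 1.5e+11 = 3.33333.
T₁/T₂ = (3.33333)^(3/2) ≈ 6.086.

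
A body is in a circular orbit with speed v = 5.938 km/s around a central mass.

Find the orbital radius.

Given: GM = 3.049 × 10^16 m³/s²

Convert to SI: v = 5.938 km/s = 5938 m/s.
For a circular orbit, v² = GM / r, so r = GM / v².
r = 3.049e+16 / (5938)² m ≈ 8.647e+08 m = 864.7 Mm.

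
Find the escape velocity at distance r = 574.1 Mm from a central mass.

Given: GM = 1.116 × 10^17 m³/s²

Convert to SI: r = 574.1 Mm = 5.741e+08 m.
Escape velocity comes from setting total energy to zero: ½v² − GM/r = 0 ⇒ v_esc = √(2GM / r).
v_esc = √(2 · 1.116e+17 / 5.741e+08) m/s ≈ 1.972e+04 m/s = 19.72 km/s.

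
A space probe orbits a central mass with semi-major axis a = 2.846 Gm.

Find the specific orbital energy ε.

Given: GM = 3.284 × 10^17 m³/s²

Convert to SI: a = 2.846 Gm = 2.846e+09 m.
ε = −GM / (2a).
ε = −3.284e+17 / (2 · 2.846e+09) J/kg ≈ -5.77e+07 J/kg = -57.7 MJ/kg.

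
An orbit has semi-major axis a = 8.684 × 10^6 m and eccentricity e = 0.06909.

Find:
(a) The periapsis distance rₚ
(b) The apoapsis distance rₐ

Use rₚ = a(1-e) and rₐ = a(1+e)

(a) rₚ = a(1 − e) = 8.684e+06 · (1 − 0.06909) = 8.684e+06 · 0.93091 ≈ 8.084e+06 m = 8.084 × 10^6 m.
(b) rₐ = a(1 + e) = 8.684e+06 · (1 + 0.06909) = 8.684e+06 · 1.06909 ≈ 9.284e+06 m = 9.284 × 10^6 m.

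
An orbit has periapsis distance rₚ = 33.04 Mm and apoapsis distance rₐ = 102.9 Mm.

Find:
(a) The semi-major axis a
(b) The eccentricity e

Convert to SI: rₚ = 33.04 Mm = 3.304e+07 m; rₐ = 102.9 Mm = 1.029e+08 m.
(a) a = (rₚ + rₐ) / 2 = (3.304e+07 + 1.029e+08) / 2 ≈ 6.797e+07 m = 67.97 Mm.
(b) e = (rₐ − rₚ) / (rₐ + rₚ) = (1.029e+08 − 3.304e+07) / (1.029e+08 + 3.304e+07) ≈ 0.5139.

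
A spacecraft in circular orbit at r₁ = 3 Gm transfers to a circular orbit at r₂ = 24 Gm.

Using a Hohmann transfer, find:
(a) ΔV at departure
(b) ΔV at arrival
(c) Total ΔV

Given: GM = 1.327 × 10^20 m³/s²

Convert to SI: r₁ = 3 Gm = 3e+09 m; r₂ = 24 Gm = 2.4e+10 m.
Transfer semi-major axis: a_t = (r₁ + r₂)/2 = (3e+09 + 2.4e+10)/2 = 1.35e+10 m.
Circular speeds: v₁ = √(GM/r₁) = 210317 m/s, v₂ = √(GM/r₂) = 74358.4 m/s.
Transfer speeds (vis-viva v² = GM(2/r − 1/a_t)): v₁ᵗ = 280423 m/s, v₂ᵗ = 35052.9 m/s.
(a) ΔV₁ = |v₁ᵗ − v₁| ≈ 7.011e+04 m/s = 70.11 km/s.
(b) ΔV₂ = |v₂ − v₂ᵗ| ≈ 3.931e+04 m/s = 39.31 km/s.
(c) ΔV_total = ΔV₁ + ΔV₂ ≈ 1.094e+05 m/s = 109.4 km/s.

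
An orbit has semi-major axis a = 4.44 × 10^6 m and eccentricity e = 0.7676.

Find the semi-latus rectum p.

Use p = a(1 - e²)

p = a (1 − e²).
p = 4.44e+06 · (1 − (0.7676)²) = 4.44e+06 · 0.41079 ≈ 1.824e+06 m = 1.824 × 10^6 m.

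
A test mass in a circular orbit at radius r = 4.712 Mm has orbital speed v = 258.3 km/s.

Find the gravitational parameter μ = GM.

Convert to SI: r = 4.712 Mm = 4.712e+06 m; v = 258.3 km/s = 258300 m/s.
For a circular orbit v² = GM/r, so GM = v² · r.
GM = (258300)² · 4.712e+06 m³/s² ≈ 3.144e+17 m³/s² = 3.144 × 10^17 m³/s².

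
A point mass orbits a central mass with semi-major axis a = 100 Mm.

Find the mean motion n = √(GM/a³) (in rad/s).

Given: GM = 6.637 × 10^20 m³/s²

Convert to SI: a = 100 Mm = 1e+08 m.
n = √(GM / a³).
n = √(6.637e+20 / (1e+08)³) rad/s ≈ 0.02576 rad/s.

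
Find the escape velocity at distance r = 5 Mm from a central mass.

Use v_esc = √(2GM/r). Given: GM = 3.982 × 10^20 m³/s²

Convert to SI: r = 5 Mm = 5e+06 m.
Escape velocity comes from setting total energy to zero: ½v² − GM/r = 0 ⇒ v_esc = √(2GM / r).
v_esc = √(2 · 3.982e+20 / 5e+06) m/s ≈ 1.262e+07 m/s = 1.262e+04 km/s.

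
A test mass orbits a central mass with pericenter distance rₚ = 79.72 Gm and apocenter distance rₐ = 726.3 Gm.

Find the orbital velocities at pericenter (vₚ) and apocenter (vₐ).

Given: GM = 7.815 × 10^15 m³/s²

Convert to SI: rₚ = 79.72 Gm = 7.972e+10 m; rₐ = 726.3 Gm = 7.263e+11 m.
Use the vis-viva equation v² = GM(2/r − 1/a) with a = (rₚ + rₐ)/2 = (7.972e+10 + 7.263e+11)/2 = 4.0301e+11 m.
vₚ = √(GM · (2/rₚ − 1/a)) = √(7.815e+15 · (2/7.972e+10 − 1/4.0301e+11)) m/s ≈ 420.3 m/s = 420.3 m/s.
vₐ = √(GM · (2/rₐ − 1/a)) = √(7.815e+15 · (2/7.263e+11 − 1/4.0301e+11)) m/s ≈ 46.14 m/s = 46.14 m/s.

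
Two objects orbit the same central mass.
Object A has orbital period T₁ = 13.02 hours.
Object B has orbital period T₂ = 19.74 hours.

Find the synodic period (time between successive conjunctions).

Convert to SI: T₁ = 13.02 hours = 46872 s; T₂ = 19.74 hours = 71064 s.
T_syn = |T₁ · T₂ / (T₁ − T₂)|.
T_syn = |46872 · 71064 / (46872 − 71064)| s ≈ 1.377e+05 s = 1.594 days.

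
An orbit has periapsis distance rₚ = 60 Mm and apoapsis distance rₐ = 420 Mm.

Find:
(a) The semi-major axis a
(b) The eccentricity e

Convert to SI: rₚ = 60 Mm = 6e+07 m; rₐ = 420 Mm = 4.2e+08 m.
(a) a = (rₚ + rₐ) / 2 = (6e+07 + 4.2e+08) / 2 ≈ 2.4e+08 m = 240 Mm.
(b) e = (rₐ − rₚ) / (rₐ + rₚ) = (4.2e+08 − 6e+07) / (4.2e+08 + 6e+07) ≈ 0.75.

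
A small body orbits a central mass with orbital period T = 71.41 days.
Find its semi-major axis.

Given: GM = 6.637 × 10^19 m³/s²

Convert to SI: T = 71.41 days = 6.16982e+06 s.
Invert Kepler's third law: a = (GM · T² / (4π²))^(1/3).
Substituting T = 6.16982e+06 s and GM = 6.637e+19 m³/s²:
a = (6.637e+19 · (6.16982e+06)² / (4π²))^(1/3) m
a ≈ 4e+10 m = 40 Gm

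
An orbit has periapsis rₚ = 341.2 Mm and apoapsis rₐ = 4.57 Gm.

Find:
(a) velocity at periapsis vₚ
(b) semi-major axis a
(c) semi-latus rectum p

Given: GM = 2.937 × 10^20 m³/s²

Convert to SI: rₚ = 341.2 Mm = 3.412e+08 m; rₐ = 4.57 Gm = 4.57e+09 m.
(a) With a = (rₚ + rₐ)/2 = 2.4556e+09 m, vₚ = √(GM (2/rₚ − 1/a)) = √(2.937e+20 · (2/3.412e+08 − 1/2.4556e+09)) m/s ≈ 1.266e+06 m/s
(b) a = (rₚ + rₐ)/2 = (3.412e+08 + 4.57e+09)/2 ≈ 2.456e+09 m
(c) From a = (rₚ + rₐ)/2 = 2.4556e+09 m and e = (rₐ − rₚ)/(rₐ + rₚ) = 0.861052, p = a(1 − e²) = 2.4556e+09 · (1 − (0.861052)²) ≈ 6.35e+08 m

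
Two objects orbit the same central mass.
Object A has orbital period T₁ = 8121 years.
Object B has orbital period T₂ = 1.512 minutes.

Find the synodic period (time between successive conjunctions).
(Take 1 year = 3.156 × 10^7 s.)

Convert to SI: T₁ = 8121 years = 2.56299e+11 s; T₂ = 1.512 minutes = 90.72 s.
T_syn = |T₁ · T₂ / (T₁ − T₂)|.
T_syn = |2.56299e+11 · 90.72 / (2.56299e+11 − 90.72)| s ≈ 90.72 s = 1.512 minutes.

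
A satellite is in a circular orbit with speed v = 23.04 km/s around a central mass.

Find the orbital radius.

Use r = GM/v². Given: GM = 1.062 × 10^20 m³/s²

Convert to SI: v = 23.04 km/s = 23040 m/s.
For a circular orbit, v² = GM / r, so r = GM / v².
r = 1.062e+20 / (23040)² m ≈ 2.001e+11 m = 200.1 Gm.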